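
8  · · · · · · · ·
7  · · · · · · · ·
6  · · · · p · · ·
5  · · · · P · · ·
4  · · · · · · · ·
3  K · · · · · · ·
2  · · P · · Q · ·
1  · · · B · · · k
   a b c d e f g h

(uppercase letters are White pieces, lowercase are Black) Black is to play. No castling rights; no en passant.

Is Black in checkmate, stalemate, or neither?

stalemate

Black to move; black king on h1.
In check: no.
King squares — g1: attacked by Qf2; g2: attacked by Qf2; h2: attacked by Qf2.
Legal moves for Black: none.
Not in check and no legal moves → stalemate.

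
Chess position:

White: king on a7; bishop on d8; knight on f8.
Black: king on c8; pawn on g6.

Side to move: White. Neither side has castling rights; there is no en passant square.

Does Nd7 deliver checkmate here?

no

After Nd7: black king on c8; in check: no.
Black is not in check, so this cannot be checkmate.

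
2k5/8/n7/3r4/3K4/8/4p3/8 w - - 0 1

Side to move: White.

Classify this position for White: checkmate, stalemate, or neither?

neither

White to move; white king on d4.
In check: yes, from the black rook on d5.
King squares — c3: available; d3: attacked by Rd5; e3: available; c4: available; e4: available; c5: attacked by Rd5; d5: available; e5: attacked by Rd5.
Legal moves for White: Kxd5, Ke4, Kc4, Ke3, Kc3.
White is in check but has 5 legal moves → neither.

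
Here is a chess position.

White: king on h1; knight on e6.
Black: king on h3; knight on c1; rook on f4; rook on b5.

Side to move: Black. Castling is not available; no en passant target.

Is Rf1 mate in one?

After Rf1: white king on h1; in check: yes, from the black rook on f1.
King squares — g1: attacked by Rf1; g2: attacked by Kh3; h2: attacked by Kh3.
White has no legal moves → checkmate.

yes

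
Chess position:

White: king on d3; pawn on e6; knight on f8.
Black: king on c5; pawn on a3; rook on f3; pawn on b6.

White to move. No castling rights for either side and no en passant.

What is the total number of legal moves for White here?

4

White to move; king on d3.
In check: yes, from the black rook on f3.
Legal moves: Ke4, Ke2, Kd2, Kc2.
Count: 4.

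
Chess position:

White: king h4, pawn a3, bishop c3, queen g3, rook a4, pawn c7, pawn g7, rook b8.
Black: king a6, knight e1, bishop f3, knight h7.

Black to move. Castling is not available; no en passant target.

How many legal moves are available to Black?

0

Black to move; king on a6.
In check: yes, from the white rook on a4.
Legal moves: none.
Count: 0.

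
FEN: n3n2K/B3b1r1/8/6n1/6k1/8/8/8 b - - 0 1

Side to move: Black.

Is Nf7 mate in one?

yes

After Nf7: white king on h8; in check: yes, from the black knight on f7.
King squares — g7: attacked by Ne8; h7: attacked by Rg7; g8: attacked by Rg7.
White has no legal moves → checkmate.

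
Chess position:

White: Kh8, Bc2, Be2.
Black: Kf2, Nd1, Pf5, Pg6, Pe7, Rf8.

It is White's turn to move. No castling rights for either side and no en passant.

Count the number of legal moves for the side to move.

White to move; king on h8.
In check: yes, from the black rook on f8.
Legal moves: Kh7, Kg7.
Count: 2.

2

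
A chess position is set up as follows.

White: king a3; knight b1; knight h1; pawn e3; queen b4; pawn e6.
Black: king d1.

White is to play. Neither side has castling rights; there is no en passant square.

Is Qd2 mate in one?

yes

After Qd2: black king on d1; in check: yes, from the white queen on d2.
King squares — c1: attacked by Qd2; e1: attacked by Qd2; c2: attacked by Qd2; d2: attacked by Nb1; e2: attacked by Qd2.
Black has no legal moves → checkmate.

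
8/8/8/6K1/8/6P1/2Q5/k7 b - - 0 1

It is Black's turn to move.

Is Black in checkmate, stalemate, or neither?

Black to move; black king on a1.
In check: no.
King squares — b1: attacked by Qc2; a2: attacked by Qc2; b2: attacked by Qc2.
Legal moves for Black: none.
Not in check and no legal moves → stalemate.

stalemate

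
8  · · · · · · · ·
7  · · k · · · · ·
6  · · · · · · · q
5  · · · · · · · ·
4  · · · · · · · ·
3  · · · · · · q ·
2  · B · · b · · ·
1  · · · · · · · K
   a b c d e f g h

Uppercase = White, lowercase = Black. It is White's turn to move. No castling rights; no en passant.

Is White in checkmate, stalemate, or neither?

White to move; white king on h1.
In check: yes, from the black queen on h6.
King squares — g1: attacked by Qg3; g2: attacked by Qg3; h2: attacked by Qg3.
Legal moves for White: none.
In check with no legal moves → checkmate.

checkmate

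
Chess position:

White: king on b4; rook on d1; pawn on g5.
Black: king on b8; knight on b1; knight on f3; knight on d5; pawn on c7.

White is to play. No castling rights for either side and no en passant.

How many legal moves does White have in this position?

White to move; king on b4.
In check: yes, from the black knight on d5.
Legal moves: Kc5, Kb5, Ka5, Kc4, Ka4, Kb3, Rxd5.
Count: 7.

7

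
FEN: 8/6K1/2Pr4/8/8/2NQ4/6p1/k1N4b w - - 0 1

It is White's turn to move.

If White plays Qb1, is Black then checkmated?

yes

After Qb1: black king on a1; in check: yes, from the white queen on b1.
King squares — b1: attacked by Nc3; a2: attacked by Qb1; b2: attacked by Qb1.
Black has no legal moves → checkmate.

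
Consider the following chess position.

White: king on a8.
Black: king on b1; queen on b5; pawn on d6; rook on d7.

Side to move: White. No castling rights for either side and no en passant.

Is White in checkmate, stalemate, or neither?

stalemate

White to move; white king on a8.
In check: no.
King squares — a7: attacked by Rd7; b7: attacked by Qb5; b8: attacked by Qb5.
Legal moves for White: none.
Not in check and no legal moves → stalemate.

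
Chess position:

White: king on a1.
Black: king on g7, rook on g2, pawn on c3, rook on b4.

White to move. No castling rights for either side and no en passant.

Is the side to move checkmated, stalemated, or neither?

White to move; white king on a1.
In check: no.
King squares — b1: attacked by Rb4; a2: attacked by Rg2; b2: attacked by Rg2.
Legal moves for White: none.
Not in check and no legal moves → stalemate.

stalemate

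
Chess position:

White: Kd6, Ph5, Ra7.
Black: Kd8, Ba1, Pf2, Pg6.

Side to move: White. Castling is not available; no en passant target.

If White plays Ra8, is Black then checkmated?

yes

After Ra8: black king on d8; in check: yes, from the white rook on a8.
King squares — c7: attacked by Kd6; d7: attacked by Kd6; e7: attacked by Kd6; c8: attacked by Ra8; e8: attacked by Ra8.
Black has no legal moves → checkmate.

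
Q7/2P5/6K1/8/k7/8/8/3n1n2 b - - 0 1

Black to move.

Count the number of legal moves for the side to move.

3

Black to move; king on a4.
In check: yes, from the white queen on a8.
Legal moves: Kb5, Kb4, Kb3.
Count: 3.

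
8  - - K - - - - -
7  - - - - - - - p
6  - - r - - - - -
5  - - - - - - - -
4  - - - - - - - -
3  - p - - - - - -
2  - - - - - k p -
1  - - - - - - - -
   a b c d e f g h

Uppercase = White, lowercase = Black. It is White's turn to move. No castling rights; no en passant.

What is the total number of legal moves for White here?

4

White to move; king on c8.
In check: yes, from the black rook on c6.
Legal moves: Kd8, Kb8, Kd7, Kb7.
Count: 4.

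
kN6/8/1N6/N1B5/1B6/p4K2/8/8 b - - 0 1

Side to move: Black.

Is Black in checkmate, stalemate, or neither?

neither

Black to move; black king on a8.
In check: yes, from the white knight on b6.
King squares — a7: available; b7: attacked by Na5; b8: available.
Legal moves for Black: Kxb8, Ka7.
Black is in check but has 2 legal moves → neither.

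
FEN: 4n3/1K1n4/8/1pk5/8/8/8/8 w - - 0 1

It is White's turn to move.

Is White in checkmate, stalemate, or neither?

neither

White to move; white king on b7.
In check: no.
Legal moves for White: Kc8, Ka8, Ka7, Ka6.
White has 4 legal moves and is not in check → neither.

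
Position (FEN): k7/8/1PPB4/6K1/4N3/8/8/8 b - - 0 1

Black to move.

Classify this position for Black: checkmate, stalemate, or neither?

stalemate

Black to move; black king on a8.
In check: no.
King squares — a7: attacked by Pb6; b7: attacked by Pc6; b8: attacked by Bd6.
Legal moves for Black: none.
Not in check and no legal moves → stalemate.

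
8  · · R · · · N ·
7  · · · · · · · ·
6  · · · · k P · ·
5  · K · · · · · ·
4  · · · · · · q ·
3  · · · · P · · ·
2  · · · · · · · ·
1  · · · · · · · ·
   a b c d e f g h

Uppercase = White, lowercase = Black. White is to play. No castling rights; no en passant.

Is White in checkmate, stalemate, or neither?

neither

White to move; white king on b5.
In check: no.
Legal moves for White include: Ne7, Nh6, Rf8, Re8+, Rd8, Rb8, Ra8, Rc7, Rc6+, Rc5, Rc4, Rc3, Rc2, Rc1, Kc6, Kb6, Ka6, Kc5, ... (list truncated; more exist).
White has legal moves and is not in check → neither.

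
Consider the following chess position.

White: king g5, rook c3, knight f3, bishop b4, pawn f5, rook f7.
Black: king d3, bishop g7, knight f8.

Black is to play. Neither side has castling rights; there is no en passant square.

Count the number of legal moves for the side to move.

Black to move; king on d3.
In check: yes, from the white rook on c3.
Legal moves: Ke4, Ke2, Bxc3.
Count: 3.

3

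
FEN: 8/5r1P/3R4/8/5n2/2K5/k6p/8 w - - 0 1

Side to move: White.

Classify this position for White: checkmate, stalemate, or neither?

White to move; white king on c3.
In check: no.
Legal moves for White include: Rd8, Rd7, Rh6, Rg6, Rf6, Re6, Rc6, Rb6, Ra6+, Rd5, Rd4, Rd3, Rd2+, Rd1, Kd4, Kc4, Kb4, Kd2, ... (list truncated; more exist).
White has legal moves and is not in check → neither.

neither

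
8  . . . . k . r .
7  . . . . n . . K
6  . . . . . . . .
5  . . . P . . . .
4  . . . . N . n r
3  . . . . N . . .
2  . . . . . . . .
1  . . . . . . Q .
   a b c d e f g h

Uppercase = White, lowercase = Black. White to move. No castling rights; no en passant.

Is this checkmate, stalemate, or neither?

White to move; white king on h7.
In check: yes, from the black rook on h4.
King squares — g6: attacked by Ne7; h6: attacked by Ng4; g7: attacked by Rg8; g8: attacked by Ne7; h8: attacked by Rh4.
Legal moves for White: none.
In check with no legal moves → checkmate.

checkmate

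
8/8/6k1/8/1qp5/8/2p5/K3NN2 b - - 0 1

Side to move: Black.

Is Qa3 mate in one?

After Qa3: white king on a1; in check: yes, from the black queen on a3.
King squares — b1: attacked by Pc2; a2: attacked by Qa3; b2: attacked by Qa3.
White has no legal moves → checkmate.

yes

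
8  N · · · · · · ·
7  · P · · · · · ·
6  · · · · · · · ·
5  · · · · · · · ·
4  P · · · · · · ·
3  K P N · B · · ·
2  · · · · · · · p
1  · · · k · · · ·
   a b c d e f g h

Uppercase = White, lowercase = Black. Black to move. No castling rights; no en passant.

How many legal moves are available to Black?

Black to move; king on d1.
In check: yes, from the white knight on c3.
Legal moves: Kc2, Ke1.
Count: 2.

2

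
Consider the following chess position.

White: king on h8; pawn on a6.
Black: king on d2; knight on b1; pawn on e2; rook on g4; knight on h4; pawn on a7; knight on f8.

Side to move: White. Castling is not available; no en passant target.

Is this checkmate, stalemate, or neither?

stalemate

White to move; white king on h8.
In check: no.
King squares — g7: attacked by Rg4; h7: attacked by Nf8; g8: attacked by Rg4.
Legal moves for White: none.
Not in check and no legal moves → stalemate.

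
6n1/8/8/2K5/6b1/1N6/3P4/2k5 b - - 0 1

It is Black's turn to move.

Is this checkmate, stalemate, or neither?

neither

Black to move; black king on c1.
In check: yes, from the white knight on b3.
King squares — b1: available; d1: available; b2: available; c2: available; d2: attacked by Nb3.
Legal moves for Black: Kc2, Kb2, Kd1, Kb1.
Black is in check but has 4 legal moves → neither.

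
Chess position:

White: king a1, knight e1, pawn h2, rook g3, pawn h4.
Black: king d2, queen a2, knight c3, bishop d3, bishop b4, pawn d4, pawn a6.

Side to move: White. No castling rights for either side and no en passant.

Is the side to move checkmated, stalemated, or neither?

White to move; white king on a1.
In check: yes, from the black queen on a2.
King squares — b1: attacked by Qa2; a2: attacked by Nc3; b2: attacked by Qa2.
Legal moves for White: none.
In check with no legal moves → checkmate.

checkmate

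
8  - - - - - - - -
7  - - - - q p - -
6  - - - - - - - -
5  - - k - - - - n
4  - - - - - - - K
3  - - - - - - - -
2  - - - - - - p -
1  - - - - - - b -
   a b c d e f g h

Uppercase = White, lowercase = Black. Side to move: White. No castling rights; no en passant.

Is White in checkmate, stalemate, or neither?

neither

White to move; white king on h4.
In check: yes, from the black queen on e7.
Legal moves for White: Kxh5, Kg4, Kh3.
White is in check but has 3 legal moves → neither.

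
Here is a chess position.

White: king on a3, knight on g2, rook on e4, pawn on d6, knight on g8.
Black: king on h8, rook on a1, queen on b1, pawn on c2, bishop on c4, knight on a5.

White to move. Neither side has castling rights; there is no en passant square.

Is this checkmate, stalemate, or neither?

White to move; white king on a3.
In check: yes, from the black rook on a1.
King squares — a2: attacked by Ra1; b2: attacked by Qb1; b3: attacked by Qb1; a4: attacked by Ra1; b4: attacked by Qb1.
Legal moves for White: none.
In check with no legal moves → checkmate.

checkmate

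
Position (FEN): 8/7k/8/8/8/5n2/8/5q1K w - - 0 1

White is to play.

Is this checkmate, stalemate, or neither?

White to move; white king on h1.
In check: yes, from the black queen on f1.
King squares — g1: attacked by Qf1; g2: attacked by Qf1; h2: attacked by Nf3.
Legal moves for White: none.
In check with no legal moves → checkmate.

checkmate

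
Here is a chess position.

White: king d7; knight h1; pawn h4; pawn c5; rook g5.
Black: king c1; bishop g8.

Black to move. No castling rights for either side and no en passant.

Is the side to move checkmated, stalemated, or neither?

neither

Black to move; black king on c1.
In check: no.
Legal moves for Black: Bh7, Bf7, Be6+, Bd5, Bc4, Bb3, Ba2, Kd2, Kc2, Kb2, Kd1, Kb1.
Black has 12 legal moves and is not in check → neither.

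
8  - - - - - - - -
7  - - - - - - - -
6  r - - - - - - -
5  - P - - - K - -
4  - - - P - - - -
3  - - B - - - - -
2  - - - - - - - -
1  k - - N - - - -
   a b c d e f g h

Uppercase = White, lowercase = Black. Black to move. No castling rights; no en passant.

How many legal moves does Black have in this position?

Black to move; king on a1.
In check: yes, from the white bishop on c3.
Legal moves: Ka2, Kb1.
Count: 2.

2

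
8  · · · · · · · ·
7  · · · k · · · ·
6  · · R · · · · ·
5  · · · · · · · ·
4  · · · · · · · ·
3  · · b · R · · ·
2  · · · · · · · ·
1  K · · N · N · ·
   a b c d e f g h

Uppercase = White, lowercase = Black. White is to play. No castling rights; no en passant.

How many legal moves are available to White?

White to move; king on a1.
In check: yes, from the black bishop on c3.
Legal moves: Ka2, Kb1, Rcxc3, Rexc3, Nxc3, Nb2.
Count: 6.

6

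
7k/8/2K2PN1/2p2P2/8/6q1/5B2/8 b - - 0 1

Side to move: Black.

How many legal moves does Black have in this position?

3

Black to move; king on h8.
In check: yes, from the white knight on g6.
Legal moves: Kg8, Kh7, Qxg6.
Count: 3.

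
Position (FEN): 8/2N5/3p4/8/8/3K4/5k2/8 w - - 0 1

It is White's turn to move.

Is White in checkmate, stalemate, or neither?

neither

White to move; white king on d3.
In check: no.
Legal moves for White: Ne8, Na8, Ne6, Na6, Nd5, Nb5, Ke4, Kd4, Kc4, Kc3, Kd2, Kc2.
White has 12 legal moves and is not in check → neither.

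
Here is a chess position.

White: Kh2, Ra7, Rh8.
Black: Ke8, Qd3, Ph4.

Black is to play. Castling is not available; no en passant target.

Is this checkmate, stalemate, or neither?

checkmate

Black to move; black king on e8.
In check: yes, from the white rook on h8.
King squares — d7: attacked by Ra7; e7: attacked by Ra7; f7: attacked by Ra7; d8: attacked by Rh8; f8: attacked by Rh8.
Legal moves for Black: none.
In check with no legal moves → checkmate.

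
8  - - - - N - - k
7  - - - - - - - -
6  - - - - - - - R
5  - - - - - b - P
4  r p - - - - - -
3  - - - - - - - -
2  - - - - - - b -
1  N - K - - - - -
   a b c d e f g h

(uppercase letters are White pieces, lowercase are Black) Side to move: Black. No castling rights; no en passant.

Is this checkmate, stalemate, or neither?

Black to move; black king on h8.
In check: yes, from the white rook on h6.
King squares — g7: attacked by Ne8; h7: attacked by Rh6; g8: available.
Legal moves for Black: Kg8, Bh7.
Black is in check but has 2 legal moves → neither.

neither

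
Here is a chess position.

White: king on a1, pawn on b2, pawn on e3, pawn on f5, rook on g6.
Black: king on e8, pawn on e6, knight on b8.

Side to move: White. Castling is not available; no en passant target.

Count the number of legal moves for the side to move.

17

White to move; king on a1.
In check: no.
Legal moves: Rg8+, Rg7, Rh6, Rf6, Rxe6+, Rg5, Rg4, Rg3, Rg2, Rg1, Ka2, Kb1, fxe6, f6, e4, b3, b4.
Count: 17.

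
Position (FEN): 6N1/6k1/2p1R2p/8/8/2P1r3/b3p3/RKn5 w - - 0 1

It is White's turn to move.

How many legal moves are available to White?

White to move; king on b1.
In check: yes, from the black bishop on a2.
Legal moves: Kc2, Kb2, Kxc1, Rxa2.
Count: 4.

4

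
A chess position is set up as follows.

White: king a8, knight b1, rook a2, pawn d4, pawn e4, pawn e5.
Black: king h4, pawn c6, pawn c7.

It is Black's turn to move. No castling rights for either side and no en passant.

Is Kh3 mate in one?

no

After Kh3: white king on a8; in check: no.
White is not in check, so this cannot be checkmate.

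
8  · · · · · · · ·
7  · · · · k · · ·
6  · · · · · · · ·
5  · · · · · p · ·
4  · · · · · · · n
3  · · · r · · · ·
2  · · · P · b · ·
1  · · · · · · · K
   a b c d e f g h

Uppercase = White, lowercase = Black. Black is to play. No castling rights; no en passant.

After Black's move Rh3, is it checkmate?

After Rh3: white king on h1; in check: yes, from the black rook on h3.
King squares — g1: attacked by Bf2; g2: attacked by Nh4; h2: attacked by Rh3.
White has no legal moves → checkmate.

yes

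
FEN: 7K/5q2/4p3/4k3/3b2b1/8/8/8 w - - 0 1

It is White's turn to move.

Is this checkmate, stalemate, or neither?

White to move; white king on h8.
In check: no.
King squares — g7: attacked by Qf7; h7: attacked by Qf7; g8: attacked by Qf7.
Legal moves for White: none.
Not in check and no legal moves → stalemate.

stalemate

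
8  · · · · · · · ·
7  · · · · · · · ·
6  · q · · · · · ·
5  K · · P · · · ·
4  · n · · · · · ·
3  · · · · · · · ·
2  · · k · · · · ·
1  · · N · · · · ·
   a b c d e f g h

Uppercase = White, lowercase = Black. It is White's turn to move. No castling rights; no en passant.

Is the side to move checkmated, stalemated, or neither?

neither

White to move; white king on a5.
In check: yes, from the black queen on b6.
King squares — a4: available; b4: attacked by Qb6; b5: attacked by Qb6; a6: attacked by Nb4; b6: available.
Legal moves for White: Kxb6, Ka4.
White is in check but has 2 legal moves → neither.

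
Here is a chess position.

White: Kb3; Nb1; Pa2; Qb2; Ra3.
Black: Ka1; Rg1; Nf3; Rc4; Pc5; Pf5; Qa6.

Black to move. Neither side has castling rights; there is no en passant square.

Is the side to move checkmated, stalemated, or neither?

checkmate

Black to move; black king on a1.
In check: yes, from the white queen on b2.
King squares — b1: attacked by Qb2; a2: attacked by Qb2; b2: attacked by Kb3.
Legal moves for Black: none.
In check with no legal moves → checkmate.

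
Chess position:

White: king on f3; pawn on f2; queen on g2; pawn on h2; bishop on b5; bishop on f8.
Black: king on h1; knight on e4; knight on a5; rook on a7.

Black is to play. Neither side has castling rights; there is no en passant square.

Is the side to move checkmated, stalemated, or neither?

Black to move; black king on h1.
In check: yes, from the white queen on g2.
King squares — g1: attacked by Qg2; g2: attacked by Kf3; h2: attacked by Qg2.
Legal moves for Black: none.
In check with no legal moves → checkmate.

checkmate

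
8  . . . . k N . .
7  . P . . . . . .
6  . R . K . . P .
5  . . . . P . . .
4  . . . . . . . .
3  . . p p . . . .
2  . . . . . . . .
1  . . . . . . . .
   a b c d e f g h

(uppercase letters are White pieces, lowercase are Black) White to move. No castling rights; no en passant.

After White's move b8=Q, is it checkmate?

After b8=Q: black king on e8; in check: yes, from the white queen on b8.
King squares — d7: attacked by Kd6; e7: attacked by Kd6; f7: attacked by Pg6; d8: attacked by Qb8; f8: attacked by Qb8.
Black has no legal moves → checkmate.

yes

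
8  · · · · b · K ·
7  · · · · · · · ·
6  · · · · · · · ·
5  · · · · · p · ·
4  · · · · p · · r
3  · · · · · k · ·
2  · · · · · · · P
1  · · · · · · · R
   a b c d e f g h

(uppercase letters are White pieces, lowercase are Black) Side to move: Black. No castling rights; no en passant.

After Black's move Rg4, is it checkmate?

no

After Rg4: white king on g8; in check: yes, from the black rook on g4.
White has 3 legal replies: Kh8, Kf8, Kh7.
In check but a legal move exists → not checkmate.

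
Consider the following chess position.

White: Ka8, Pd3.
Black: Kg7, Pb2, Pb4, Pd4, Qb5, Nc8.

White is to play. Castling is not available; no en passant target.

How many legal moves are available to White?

White to move; king on a8.
In check: no.
Legal moves: none.
Count: 0.

0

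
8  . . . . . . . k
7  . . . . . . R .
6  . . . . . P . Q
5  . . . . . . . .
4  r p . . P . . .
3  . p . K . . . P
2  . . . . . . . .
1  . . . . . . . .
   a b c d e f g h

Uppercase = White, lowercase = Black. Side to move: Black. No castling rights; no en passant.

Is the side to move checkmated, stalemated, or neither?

checkmate

Black to move; black king on h8.
In check: yes, from the white queen on h6.
King squares — g7: attacked by Pf6; h7: attacked by Qh6; g8: attacked by Rg7.
Legal moves for Black: none.
In check with no legal moves → checkmate.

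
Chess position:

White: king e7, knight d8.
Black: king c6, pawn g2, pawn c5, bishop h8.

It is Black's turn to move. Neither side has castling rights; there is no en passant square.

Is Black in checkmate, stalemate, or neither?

neither

Black to move; black king on c6.
In check: yes, from the white knight on d8.
Legal moves for Black: Kc7, Kb6, Kd5, Kb5.
Black is in check but has 4 legal moves → neither.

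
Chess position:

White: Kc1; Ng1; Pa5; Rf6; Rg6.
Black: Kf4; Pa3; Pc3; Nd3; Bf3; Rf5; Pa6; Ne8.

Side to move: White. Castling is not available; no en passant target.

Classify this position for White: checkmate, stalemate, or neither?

White to move; white king on c1.
In check: yes, from the black knight on d3.
King squares — b1: available; d1: attacked by Bf3; b2: attacked by Pa3; c2: available; d2: attacked by Pc3.
Legal moves for White: Kc2, Kb1.
White is in check but has 2 legal moves → neither.

neither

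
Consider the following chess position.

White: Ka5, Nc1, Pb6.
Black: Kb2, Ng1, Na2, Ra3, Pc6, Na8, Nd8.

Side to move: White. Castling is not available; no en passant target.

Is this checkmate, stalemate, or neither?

checkmate

White to move; white king on a5.
In check: yes, from the black rook on a3.
King squares — a4: attacked by Ra3; b4: attacked by Na2; b5: attacked by Pc6; a6: attacked by Ra3; b6: own pawn.
Legal moves for White: none.
In check with no legal moves → checkmate.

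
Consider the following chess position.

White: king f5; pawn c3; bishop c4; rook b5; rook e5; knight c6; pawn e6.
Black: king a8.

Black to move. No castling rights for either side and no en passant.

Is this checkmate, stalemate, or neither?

stalemate

Black to move; black king on a8.
In check: no.
King squares — a7: attacked by Nc6; b7: attacked by Rb5; b8: attacked by Rb5.
Legal moves for Black: none.
Not in check and no legal moves → stalemate.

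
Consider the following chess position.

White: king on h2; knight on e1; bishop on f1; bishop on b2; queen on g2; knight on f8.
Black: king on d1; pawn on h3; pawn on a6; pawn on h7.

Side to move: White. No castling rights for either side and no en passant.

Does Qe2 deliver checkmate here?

After Qe2: black king on d1; in check: yes, from the white queen on e2.
King squares — c1: attacked by Bb2; e1: attacked by Qe2; c2: attacked by Ne1; d2: attacked by Qe2; e2: attacked by Bf1.
Black has no legal moves → checkmate.

yes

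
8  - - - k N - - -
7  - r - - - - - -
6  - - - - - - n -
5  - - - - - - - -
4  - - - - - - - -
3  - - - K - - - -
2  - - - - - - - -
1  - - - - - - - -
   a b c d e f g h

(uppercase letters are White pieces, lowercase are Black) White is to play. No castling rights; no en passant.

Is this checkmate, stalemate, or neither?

White to move; white king on d3.
In check: no.
Legal moves for White: Ng7, Nc7, Nf6, Nd6, Ke4, Kd4, Kc4, Ke3, Kc3, Ke2, Kd2, Kc2.
White has 12 legal moves and is not in check → neither.

neither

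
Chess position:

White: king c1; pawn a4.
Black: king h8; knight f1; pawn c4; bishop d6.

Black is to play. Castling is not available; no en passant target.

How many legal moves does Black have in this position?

19

Black to move; king on h8.
In check: no.
Legal moves: Kg8, Kh7, Kg7, Bf8, Bb8, Be7, Bc7, Be5, Bc5, Bf4+, Bb4, Bg3, Ba3+, Bh2, Ng3, Ne3, Nh2, Nd2, c3.
Count: 19.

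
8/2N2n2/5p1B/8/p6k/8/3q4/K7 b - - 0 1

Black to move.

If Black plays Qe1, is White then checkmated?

After Qe1: white king on a1; in check: yes, from the black queen on e1.
White has 3 legal replies: Kb2, Ka2, Bc1.
In check but a legal move exists → not checkmate.

no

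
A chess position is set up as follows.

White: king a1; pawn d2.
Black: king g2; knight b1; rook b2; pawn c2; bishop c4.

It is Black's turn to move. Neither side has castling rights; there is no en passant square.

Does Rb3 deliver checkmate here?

no

After Rb3: white king on a1; in check: no.
White is not in check, so this cannot be checkmate.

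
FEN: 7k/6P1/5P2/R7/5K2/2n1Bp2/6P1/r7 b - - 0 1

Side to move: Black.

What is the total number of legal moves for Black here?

Black to move; king on h8.
In check: yes, from the white pawn on g7.
Legal moves: Kg8, Kh7.
Count: 2.

2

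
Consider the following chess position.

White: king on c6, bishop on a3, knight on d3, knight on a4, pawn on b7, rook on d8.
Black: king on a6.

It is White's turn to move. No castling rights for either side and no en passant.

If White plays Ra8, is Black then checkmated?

After Ra8: black king on a6; in check: yes, from the white rook on a8.
King squares — a5: attacked by Ra8; b5: attacked by Kc6; b6: attacked by Na4; a7: attacked by Ra8; b7: attacked by Kc6.
Black has no legal moves → checkmate.

yes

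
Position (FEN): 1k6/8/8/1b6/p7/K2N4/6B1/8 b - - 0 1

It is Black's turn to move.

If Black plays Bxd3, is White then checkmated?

no

After Bxd3: white king on a3; in check: no.
White is not in check, so this cannot be checkmate.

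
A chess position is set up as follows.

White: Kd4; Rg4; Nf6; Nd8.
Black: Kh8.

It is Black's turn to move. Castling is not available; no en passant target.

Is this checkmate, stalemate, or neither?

Black to move; black king on h8.
In check: no.
King squares — g7: attacked by Rg4; h7: attacked by Nf6; g8: attacked by Rg4.
Legal moves for Black: none.
Not in check and no legal moves → stalemate.

stalemate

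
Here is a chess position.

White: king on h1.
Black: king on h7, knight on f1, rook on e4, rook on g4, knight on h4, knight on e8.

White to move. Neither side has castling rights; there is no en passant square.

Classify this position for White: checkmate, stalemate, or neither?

White to move; white king on h1.
In check: no.
King squares — g1: attacked by Rg4; g2: attacked by Rg4; h2: attacked by Nf1.
Legal moves for White: none.
Not in check and no legal moves → stalemate.

stalemate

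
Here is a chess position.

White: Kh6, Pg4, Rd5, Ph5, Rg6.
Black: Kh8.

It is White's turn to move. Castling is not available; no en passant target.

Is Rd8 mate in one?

After Rd8: black king on h8; in check: yes, from the white rook on d8.
King squares — g7: attacked by Rg6; h7: attacked by Kh6; g8: attacked by Rg6.
Black has no legal moves → checkmate.

yes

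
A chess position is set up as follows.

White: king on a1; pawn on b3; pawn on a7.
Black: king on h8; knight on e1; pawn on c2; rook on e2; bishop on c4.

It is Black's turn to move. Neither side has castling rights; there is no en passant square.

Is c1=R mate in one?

yes

After c1=R: white king on a1; in check: yes, from the black rook on c1.
King squares — b1: attacked by Rc1; a2: attacked by Re2; b2: attacked by Re2.
White has no legal moves → checkmate.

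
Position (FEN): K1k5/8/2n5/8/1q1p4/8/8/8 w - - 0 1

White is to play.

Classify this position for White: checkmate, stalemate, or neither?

stalemate

White to move; white king on a8.
In check: no.
King squares — a7: attacked by Nc6; b7: attacked by Qb4; b8: attacked by Qb4.
Legal moves for White: none.
Not in check and no legal moves → stalemate.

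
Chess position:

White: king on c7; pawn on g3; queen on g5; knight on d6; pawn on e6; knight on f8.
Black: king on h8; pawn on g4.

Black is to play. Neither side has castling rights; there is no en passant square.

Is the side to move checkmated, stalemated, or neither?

Black to move; black king on h8.
In check: no.
King squares — g7: attacked by Qg5; h7: attacked by Nf8; g8: attacked by Qg5.
Legal moves for Black: none.
Not in check and no legal moves → stalemate.

stalemate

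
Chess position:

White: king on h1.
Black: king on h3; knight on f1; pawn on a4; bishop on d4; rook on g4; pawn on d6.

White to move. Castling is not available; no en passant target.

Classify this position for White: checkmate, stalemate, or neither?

White to move; white king on h1.
In check: no.
King squares — g1: attacked by Bd4; g2: attacked by Kh3; h2: attacked by Nf1.
Legal moves for White: none.
Not in check and no legal moves → stalemate.

stalemate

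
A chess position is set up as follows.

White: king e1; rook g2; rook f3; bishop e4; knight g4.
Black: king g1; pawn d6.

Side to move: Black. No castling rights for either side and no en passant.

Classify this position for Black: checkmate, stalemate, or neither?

neither

Black to move; black king on g1.
In check: yes, from the white rook on g2.
Legal moves for Black: Kxg2, Kh1.
Black is in check but has 2 legal moves → neither.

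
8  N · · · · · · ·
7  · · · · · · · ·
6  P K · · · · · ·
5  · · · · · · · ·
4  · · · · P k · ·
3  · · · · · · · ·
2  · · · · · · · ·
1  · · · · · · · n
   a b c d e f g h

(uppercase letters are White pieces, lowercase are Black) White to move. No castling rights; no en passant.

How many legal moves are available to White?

White to move; king on b6.
In check: no.
Legal moves: Nc7, Kc7, Kb7, Ka7, Kc6, Kc5, Kb5, Ka5, a7, e5.
Count: 10.

10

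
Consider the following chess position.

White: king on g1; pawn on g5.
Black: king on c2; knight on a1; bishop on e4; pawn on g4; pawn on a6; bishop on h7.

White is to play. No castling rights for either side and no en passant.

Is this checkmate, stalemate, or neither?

neither

White to move; white king on g1.
In check: no.
Legal moves for White: Kh2, Kf2, Kf1, g6.
White has 4 legal moves and is not in check → neither.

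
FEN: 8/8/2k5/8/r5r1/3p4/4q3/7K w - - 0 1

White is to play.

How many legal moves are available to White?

0

White to move; king on h1.
In check: no.
Legal moves: none.
Count: 0.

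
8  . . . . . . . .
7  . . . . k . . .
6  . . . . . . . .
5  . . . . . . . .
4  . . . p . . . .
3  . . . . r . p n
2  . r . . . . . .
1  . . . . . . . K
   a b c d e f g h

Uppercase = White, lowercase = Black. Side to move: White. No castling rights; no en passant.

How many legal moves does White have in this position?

0

White to move; king on h1.
In check: no.
Legal moves: none.
Count: 0.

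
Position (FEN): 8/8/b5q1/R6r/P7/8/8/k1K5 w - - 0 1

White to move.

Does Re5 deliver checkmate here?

no

After Re5: black king on a1; in check: no.
Black is not in check, so this cannot be checkmate.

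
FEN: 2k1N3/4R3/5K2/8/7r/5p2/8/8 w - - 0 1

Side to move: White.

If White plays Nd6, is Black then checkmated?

no

After Nd6: black king on c8; in check: yes, from the white knight on d6.
Black has 2 legal replies: Kd8, Kb8.
In check but a legal move exists → not checkmate.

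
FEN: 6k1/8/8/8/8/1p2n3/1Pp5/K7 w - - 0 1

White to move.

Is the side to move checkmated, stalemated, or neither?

stalemate

White to move; white king on a1.
In check: no.
King squares — b1: attacked by Pc2; a2: attacked by Pb3; b2: own pawn.
Legal moves for White: none.
Not in check and no legal moves → stalemate.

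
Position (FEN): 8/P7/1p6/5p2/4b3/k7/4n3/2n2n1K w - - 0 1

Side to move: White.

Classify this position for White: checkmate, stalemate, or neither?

White to move; white king on h1.
In check: yes, from the black bishop on e4.
King squares — g1: attacked by Ne2; g2: attacked by Be4; h2: attacked by Nf1.
Legal moves for White: none.
In check with no legal moves → checkmate.

checkmate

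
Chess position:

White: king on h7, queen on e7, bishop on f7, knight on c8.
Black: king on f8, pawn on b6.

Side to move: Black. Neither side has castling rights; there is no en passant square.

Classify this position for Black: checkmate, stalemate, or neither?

checkmate

Black to move; black king on f8.
In check: yes, from the white queen on e7.
King squares — e7: attacked by Nc8; f7: attacked by Qe7; g7: attacked by Kh7; e8: attacked by Qe7; g8: attacked by Bf7.
Legal moves for Black: none.
In check with no legal moves → checkmate.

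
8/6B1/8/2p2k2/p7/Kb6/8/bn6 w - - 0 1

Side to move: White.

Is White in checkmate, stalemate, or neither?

checkmate

White to move; white king on a3.
In check: yes, from the black knight on b1.
King squares — a2: attacked by Bb3; b2: attacked by Ba1; b3: attacked by Pa4; a4: attacked by Bb3; b4: attacked by Pc5.
Legal moves for White: none.
In check with no legal moves → checkmate.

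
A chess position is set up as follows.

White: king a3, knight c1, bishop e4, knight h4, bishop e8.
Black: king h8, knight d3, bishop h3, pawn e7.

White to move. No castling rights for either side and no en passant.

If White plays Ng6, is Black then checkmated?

After Ng6: black king on h8; in check: yes, from the white knight on g6.
Black has 3 legal replies: Kg8, Kh7, Kg7.
In check but a legal move exists → not checkmate.

no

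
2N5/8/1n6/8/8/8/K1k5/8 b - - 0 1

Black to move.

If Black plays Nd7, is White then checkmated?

After Nd7: white king on a2; in check: no.
White is not in check, so this cannot be checkmate.

no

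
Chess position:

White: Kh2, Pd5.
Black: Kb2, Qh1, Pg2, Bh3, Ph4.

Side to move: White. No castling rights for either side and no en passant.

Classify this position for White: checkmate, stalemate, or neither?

checkmate

White to move; white king on h2.
In check: yes, from the black queen on h1.
King squares — g1: attacked by Qh1; h1: attacked by Pg2; g2: attacked by Qh1; g3: attacked by Ph4; h3: attacked by Qh1.
Legal moves for White: none.
In check with no legal moves → checkmate.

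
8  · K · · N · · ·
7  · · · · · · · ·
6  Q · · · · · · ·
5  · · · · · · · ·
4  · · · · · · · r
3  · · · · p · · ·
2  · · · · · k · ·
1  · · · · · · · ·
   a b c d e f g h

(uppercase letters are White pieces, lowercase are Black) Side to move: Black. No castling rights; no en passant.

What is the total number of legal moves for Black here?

Black to move; king on f2.
In check: no.
Legal moves: Rh8, Rh7, Rh6, Rh5, Rg4, Rf4, Re4, Rd4, Rc4, Rb4+, Ra4, Rh3, Rh2, Rh1, Kg3, Kf3, Kg2, Kg1, Ke1, e2.
Count: 20.

20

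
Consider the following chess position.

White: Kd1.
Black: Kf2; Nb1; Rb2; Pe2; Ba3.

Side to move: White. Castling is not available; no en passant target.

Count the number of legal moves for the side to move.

1

White to move; king on d1.
In check: yes, from the black pawn on e2.
Legal moves: Kc1.
Count: 1.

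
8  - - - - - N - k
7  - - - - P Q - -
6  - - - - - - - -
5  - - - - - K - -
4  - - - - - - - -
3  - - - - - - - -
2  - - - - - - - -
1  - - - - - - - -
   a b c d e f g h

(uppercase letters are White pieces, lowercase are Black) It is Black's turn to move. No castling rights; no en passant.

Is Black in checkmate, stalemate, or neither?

Black to move; black king on h8.
In check: no.
King squares — g7: attacked by Qf7; h7: attacked by Qf7; g8: attacked by Qf7.
Legal moves for Black: none.
Not in check and no legal moves → stalemate.

stalemate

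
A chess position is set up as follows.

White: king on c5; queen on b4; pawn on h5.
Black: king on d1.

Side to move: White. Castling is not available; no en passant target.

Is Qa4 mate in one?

After Qa4: black king on d1; in check: yes, from the white queen on a4.
Black has 4 legal replies: Ke2, Kd2, Ke1, Kc1.
In check but a legal move exists → not checkmate.

no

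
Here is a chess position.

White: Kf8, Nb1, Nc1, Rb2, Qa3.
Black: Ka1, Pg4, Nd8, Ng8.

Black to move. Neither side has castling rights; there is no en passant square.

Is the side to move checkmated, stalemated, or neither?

Black to move; black king on a1.
In check: yes, from the white queen on a3.
King squares — b1: attacked by Rb2; a2: attacked by Nc1; b2: attacked by Qa3.
Legal moves for Black: none.
In check with no legal moves → checkmate.

checkmate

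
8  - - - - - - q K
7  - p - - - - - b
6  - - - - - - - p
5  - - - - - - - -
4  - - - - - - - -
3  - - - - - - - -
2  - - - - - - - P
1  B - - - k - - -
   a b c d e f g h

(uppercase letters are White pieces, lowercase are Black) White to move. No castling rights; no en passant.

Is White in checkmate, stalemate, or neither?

White to move; white king on h8.
In check: yes, from the black queen on g8.
King squares — g7: attacked by Qg8; h7: attacked by Qg8; g8: attacked by Bh7.
Legal moves for White: none.
In check with no legal moves → checkmate.

checkmate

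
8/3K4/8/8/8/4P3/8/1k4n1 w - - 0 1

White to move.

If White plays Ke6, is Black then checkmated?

no

After Ke6: black king on b1; in check: no.
Black is not in check, so this cannot be checkmate.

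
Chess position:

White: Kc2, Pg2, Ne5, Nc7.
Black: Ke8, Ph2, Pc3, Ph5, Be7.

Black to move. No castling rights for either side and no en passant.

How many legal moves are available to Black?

Black to move; king on e8.
In check: yes, from the white knight on c7.
Legal moves: Kf8, Kd8.
Count: 2.

2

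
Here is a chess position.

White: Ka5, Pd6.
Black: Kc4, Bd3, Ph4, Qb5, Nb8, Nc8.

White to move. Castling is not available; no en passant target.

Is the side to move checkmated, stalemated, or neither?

White to move; white king on a5.
In check: yes, from the black queen on b5.
King squares — a4: attacked by Qb5; b4: attacked by Kc4; b5: attacked by Kc4; a6: attacked by Qb5; b6: attacked by Qb5.
Legal moves for White: none.
In check with no legal moves → checkmate.

checkmate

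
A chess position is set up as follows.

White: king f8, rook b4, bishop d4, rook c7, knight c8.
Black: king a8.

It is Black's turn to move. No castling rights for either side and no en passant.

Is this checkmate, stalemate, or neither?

Black to move; black king on a8.
In check: no.
King squares — a7: attacked by Bd4; b7: attacked by Rb4; b8: attacked by Rb4.
Legal moves for Black: none.
Not in check and no legal moves → stalemate.

stalemate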